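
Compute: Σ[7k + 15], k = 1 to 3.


Σ(7k+15) = 7·Σk + 15·n
= 7·6 + 15·3
= 42 + 45 = 87

Σ = 87


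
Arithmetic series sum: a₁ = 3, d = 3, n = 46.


aₙ = 3 + (46-1)×3 = 138
Sₙ = n(a₁+aₙ)/2 = 46×(3+138)/2
= 46×141/2 = 3243

S_46 = 3243


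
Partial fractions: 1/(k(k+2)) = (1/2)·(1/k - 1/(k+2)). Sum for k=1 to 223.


1/(k(k+2)) = (1/2)·(1/k - 1/(k+2)) (partial fractions)
Telescoping: Σ = (1/2)·(1 + 1/2 - 1/224 - 1/225) = 75151/100800

Sum = 75151/100800


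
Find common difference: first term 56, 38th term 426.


d = (aₙ - a₁)/(n-1)
= (426 - 56)/(38-1)
= 370/37 = 10

d = 10


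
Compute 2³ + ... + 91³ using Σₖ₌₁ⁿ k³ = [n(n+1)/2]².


Σₖ₌2^91 k³ = [91·92/2]² − [1·2/2]²
= 17522596 − 1 = 17522595

Σk³ = 17522595


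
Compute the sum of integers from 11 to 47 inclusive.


Σₖ₌11^47 k = Σₖ₌₁^47 k − Σₖ₌₁^10 k
= 47·48/2 − 10·11/2
= 1128 − 55 = 1073

Σk = 1073


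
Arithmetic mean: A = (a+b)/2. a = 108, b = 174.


AM = (108 + 174)/2 = 282/2 = 141

AM = 141


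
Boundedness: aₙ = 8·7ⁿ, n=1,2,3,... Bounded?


aₙ = 8·7ⁿ → as n→∞, aₙ→∞ (since base 7 > 1)
No finite upper bound exists
The sequence is UNBOUNDED

Unbounded (aₙ → ∞ as n → ∞)


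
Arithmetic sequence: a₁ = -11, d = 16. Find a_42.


aₙ = a₁ + (n-1)d
= -11 + (42-1)×16
= -11 + 656
= 645

a_42 = 645


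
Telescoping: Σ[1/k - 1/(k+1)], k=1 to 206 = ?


Telescoping: adjacent terms cancel.
= 1/1 - 1/207
= 1 - 1/207 = 206/207

Sum = 206/207


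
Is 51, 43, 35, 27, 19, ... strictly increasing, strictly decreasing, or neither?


Differences: -8, -8, -8, -8
All differences < 0 → strictly DECREASING

Monotonically decreasing


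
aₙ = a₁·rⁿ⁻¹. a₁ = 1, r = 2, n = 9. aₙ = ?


aₙ = a₁·r^(n-1)
= 1×2^8
= 1×256
= 256

a_9 = 256


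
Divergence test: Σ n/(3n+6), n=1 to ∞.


lim(n→∞) n/(3n+6) = 1/3 = 1/3  (divide numerator and denominator by n)
lim aₙ = 1/3 ≠ 0 → series DIVERGES

Diverges (lim aₙ = 1/3 ≠ 0)


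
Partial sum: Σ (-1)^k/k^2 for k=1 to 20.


S = -1 + 1/4 - 1/9 + 1/16 - 1/25 + 1/36 - 1/49 + 1/64 ± ...
= -0.8213
(Full series converges to -π²/12 ≈ -0.8225)

S_20 = -0.8213


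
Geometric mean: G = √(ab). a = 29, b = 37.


GM = √(29×37) = √1073 = 32.7567

GM = 32.7567


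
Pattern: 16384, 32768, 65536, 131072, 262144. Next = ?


Pattern: powers of 2: 2ⁿ
Terms: 16384, 32768, 65536, 131072, 262144
Next term = 524288

Next term = 524288


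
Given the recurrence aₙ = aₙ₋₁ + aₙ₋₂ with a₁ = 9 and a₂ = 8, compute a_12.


Computing iteratively: 9, 8, 17, 25, 42, 67, 109, 176, 285, 461, 746, 1207
a_12 = 1207

a_12 = 1207


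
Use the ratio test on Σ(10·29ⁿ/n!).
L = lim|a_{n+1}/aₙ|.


aₙ = 10·29^n/n!
a_{n+1}/aₙ = 29^(n+1)/(n+1)! × n!/29^n  (constant 10 cancels)
= 29/(n+1)
L = lim(n→∞) 29/(n+1) = 0
L < 1 → series CONVERGES

Converges (ratio test: L = 0 < 1)


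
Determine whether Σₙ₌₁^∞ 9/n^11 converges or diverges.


p-series test: Σ c/n^p converges if p > 1, diverges if p ≤ 1 (constant c > 0 doesn't affect convergence).
p = 11
11 > 1 → CONVERGES

Converges (p = 11 > 1)


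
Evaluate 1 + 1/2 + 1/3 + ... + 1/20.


H_20 = 1/1 + 1/2 + 1/3 + ... + 1/20
= 55835135/15519504
≈ 3.5977

H_20 = 55835135/15519504 ≈ 3.5977


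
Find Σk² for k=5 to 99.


Σₖ₌5^99 k² = Σₖ₌₁^99 k² − Σₖ₌₁^4 k²
= 99·100·199/6 − 4·5·9/6
= 328350 − 30 = 328320

Σk² = 328320


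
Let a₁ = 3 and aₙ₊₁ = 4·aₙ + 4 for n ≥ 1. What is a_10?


Computing step by step:
a_1 = 3
a_2 = 16
a_3 = 68
a_4 = 276
a_5 = 1108
a_6 = 4436
a_7 = 17748
a_8 = 70996
a_9 = 283988
a_10 = 1135956


a_10 = 1135956


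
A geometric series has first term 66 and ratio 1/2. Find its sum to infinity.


S∞ = a₁/(1-r) = 66/(1 - 1/2)
= 66/(1/2)
= 132

S∞ = 132


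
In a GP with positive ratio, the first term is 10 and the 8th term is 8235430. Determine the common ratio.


r^(n-1) = aₙ/a₁
r^7 = 8235430/10 = 823543
r = 823543^(1/7)
= 7

r = 7


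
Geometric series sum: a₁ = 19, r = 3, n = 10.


Sₙ = 19×(3^10 - 1)/(3 - 1)
= 19×(59049 - 1)/2
= 19×59048/2
= 560956

S_10 = 560956


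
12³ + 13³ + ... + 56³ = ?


Σₖ₌12^56 k³ = [56·57/2]² − [11·12/2]²
= 2547216 − 4356 = 2542860

Σk³ = 2542860


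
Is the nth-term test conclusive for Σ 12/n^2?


lim(n→∞) 12/n^2 = 0
lim aₙ = 0 → nth-term test is INCONCLUSIVE
(Need other tests; this is actually a convergent p-series with p=2 > 1)

Inconclusive (lim aₙ = 0; need another test)


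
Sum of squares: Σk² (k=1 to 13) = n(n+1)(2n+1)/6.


n = 13
n(n+1)(2n+1)/6 = 13×14×27/6
= 4914/6 = 819

Σk² = 819


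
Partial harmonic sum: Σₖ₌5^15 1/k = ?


Σₖ₌5^15 1/k = 1/5 + 1/6 + 1/7 + ... + 1/15
= 445007/360360
≈ 1.2349

Sum = 445007/360360 ≈ 1.2349


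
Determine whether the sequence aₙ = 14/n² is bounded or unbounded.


a₁ = 14, a₂ = 14/4, a₃ = 14/9, ...
0 < aₙ ≤ 14 for all n ≥ 1
The sequence IS bounded

Bounded (0 < aₙ ≤ 14)


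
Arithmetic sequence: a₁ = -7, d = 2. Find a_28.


aₙ = a₁ + (n-1)d
= -7 + (28-1)×2
= -7 + 54
= 47

a_28 = 47


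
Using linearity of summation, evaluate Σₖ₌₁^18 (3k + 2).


Σ(3k+2) = 3·Σk + 2·n
= 3·171 + 2·18
= 513 + 36 = 549

Σ = 549


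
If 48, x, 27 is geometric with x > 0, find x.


GM = √(48×27) = √1296 = 36

GM = 36


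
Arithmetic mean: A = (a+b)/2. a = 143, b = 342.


AM = (143 + 342)/2 = 485/2 = 242.5

AM = 242.5


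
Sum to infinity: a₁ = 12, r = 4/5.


S∞ = a₁/(1-r) = 12/(1 - 4/5)
= 12/(1/5)
= 60

S∞ = 60


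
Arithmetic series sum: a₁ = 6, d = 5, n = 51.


aₙ = 6 + (51-1)×5 = 256
Sₙ = n(a₁+aₙ)/2 = 51×(6+256)/2
= 51×262/2 = 6681

S_51 = 6681


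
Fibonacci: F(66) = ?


Fibonacci sequence: 1, 1, 2, 3, 5, 8, 13, 21, 34, 55, 89, ...
F(66) = 27777890035288

F(66) = 27777890035288


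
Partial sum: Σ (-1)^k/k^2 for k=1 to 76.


S = -1 + 1/4 - 1/9 + 1/16 - 1/25 + 1/36 - 1/49 + 1/64 ± ...
= -0.8224
(Full series converges to -π²/12 ≈ -0.8225)

S_76 = -0.8224


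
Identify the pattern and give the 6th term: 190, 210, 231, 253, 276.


Pattern: triangular numbers: n(n+1)/2
Terms: 190, 210, 231, 253, 276
Next term = 300

Next term = 300


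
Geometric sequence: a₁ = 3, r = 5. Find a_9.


aₙ = a₁·r^(n-1)
= 3×5^8
= 3×390625
= 1171875

a_9 = 1171875


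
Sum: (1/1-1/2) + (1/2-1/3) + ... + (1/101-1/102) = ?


Telescoping: adjacent terms cancel.
= 1/1 - 1/102
= 1 - 1/102 = 101/102

Sum = 101/102


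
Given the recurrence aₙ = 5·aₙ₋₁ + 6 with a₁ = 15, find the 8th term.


Computing step by step:
a_1 = 15
a_2 = 81
a_3 = 411
a_4 = 2061
a_5 = 10311
a_6 = 51561
a_7 = 257811
a_8 = 1289061


a_8 = 1289061


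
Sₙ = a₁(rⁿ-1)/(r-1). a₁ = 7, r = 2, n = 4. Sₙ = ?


Sₙ = 7×(2^4 - 1)/(2 - 1)
= 7×(16 - 1)/1
= 7×15/1
= 105

S_4 = 105


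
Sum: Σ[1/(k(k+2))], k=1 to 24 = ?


1/(k(k+2)) = (1/2)·(1/k - 1/(k+2)) (partial fractions)
Telescoping: Σ = (1/2)·(1 + 1/2 - 1/25 - 1/26) = 231/325

Sum = 231/325


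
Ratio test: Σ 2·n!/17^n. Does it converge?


aₙ = 2·n!/17^n
a_{n+1}/aₙ = (n+1)!/17^(n+1) × 17^n/n!  (constant 2 cancels)
= (n+1)/17
L = lim(n→∞) (n+1)/17 = ∞
L > 1 → series DIVERGES

Diverges (ratio test: L = ∞ > 1)


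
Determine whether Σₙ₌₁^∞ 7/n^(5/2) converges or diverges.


p-series test: Σ c/n^p converges if p > 1, diverges if p ≤ 1 (constant c > 0 doesn't affect convergence).
p = 5/2
5/2 > 1 → CONVERGES

Converges (p = 5/2 > 1)


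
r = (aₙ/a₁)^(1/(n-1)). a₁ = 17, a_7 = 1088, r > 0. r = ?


r^(n-1) = aₙ/a₁
r^6 = 1088/17 = 64
r = 64^(1/6)
= ±2; taking r > 0 gives r = 2

r = 2


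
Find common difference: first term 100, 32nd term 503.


d = (aₙ - a₁)/(n-1)
= (503 - 100)/(32-1)
= 403/31 = 13

d = 13


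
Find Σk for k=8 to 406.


Σₖ₌8^406 k = Σₖ₌₁^406 k − Σₖ₌₁^7 k
= 406·407/2 − 7·8/2
= 82621 − 28 = 82593

Σk = 82593


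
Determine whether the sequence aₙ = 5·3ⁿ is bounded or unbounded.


aₙ = 5·3ⁿ → as n→∞, aₙ→∞ (since base 3 > 1)
No finite upper bound exists
The sequence is UNBOUNDED

Unbounded (aₙ → ∞ as n → ∞)


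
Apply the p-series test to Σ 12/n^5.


p-series test: Σ c/n^p converges if p > 1, diverges if p ≤ 1 (constant c > 0 doesn't affect convergence).
p = 5
5 > 1 → CONVERGES

Converges (p = 5 > 1)


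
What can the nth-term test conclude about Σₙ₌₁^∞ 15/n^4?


lim(n→∞) 15/n^4 = 0
lim aₙ = 0 → nth-term test is INCONCLUSIVE
(Need other tests; this is actually a convergent p-series with p=4 > 1)

Inconclusive (lim aₙ = 0; need another test)


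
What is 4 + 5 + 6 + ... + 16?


Σₖ₌4^16 k = Σₖ₌₁^16 k − Σₖ₌₁^3 k
= 16·17/2 − 3·4/2
= 136 − 6 = 130

Σk = 130


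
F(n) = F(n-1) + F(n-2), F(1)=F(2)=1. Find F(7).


Fibonacci sequence: 1, 1, 2, 3, 5, 8, 13
F(7) = 13

F(7) = 13


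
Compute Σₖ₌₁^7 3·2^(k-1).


Sₙ = 3×(2^7 - 1)/(2 - 1)
= 3×(128 - 1)/1
= 3×127/1
= 381

S_7 = 381


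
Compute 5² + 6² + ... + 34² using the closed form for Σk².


Σₖ₌5^34 k² = Σₖ₌₁^34 k² − Σₖ₌₁^4 k²
= 34·35·69/6 − 4·5·9/6
= 13685 − 30 = 13655

Σk² = 13655


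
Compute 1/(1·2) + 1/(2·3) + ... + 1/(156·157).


1/(k(k+1)) = 1/k - 1/(k+1) (partial fractions)
Telescoping: Σ = 1 - 1/157 = 156/157

Sum = 156/157


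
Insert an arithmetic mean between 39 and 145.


AM = (39 + 145)/2 = 184/2 = 92

AM = 92


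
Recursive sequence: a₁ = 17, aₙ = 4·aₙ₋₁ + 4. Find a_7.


Computing step by step:
a_1 = 17
a_2 = 72
a_3 = 292
a_4 = 1172
a_5 = 4692
a_6 = 18772
a_7 = 75092


a_7 = 75092


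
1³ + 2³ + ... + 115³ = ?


n(n+1)/2 = 115×116/2 = 6670
Σk³ = 6670² = 44488900

Σk³ = 44488900


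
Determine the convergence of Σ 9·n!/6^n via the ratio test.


aₙ = 9·n!/6^n
a_{n+1}/aₙ = (n+1)!/6^(n+1) × 6^n/n!  (constant 9 cancels)
= (n+1)/6
L = lim(n→∞) (n+1)/6 = ∞
L > 1 → series DIVERGES

Diverges (ratio test: L = ∞ > 1)


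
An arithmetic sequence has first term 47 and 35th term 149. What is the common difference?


d = (aₙ - a₁)/(n-1)
= (149 - 47)/(35-1)
= 102/34 = 3

d = 3


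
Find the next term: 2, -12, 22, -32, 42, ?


Pattern: alternating sign, magnitude arithmetic (d=10)
Terms: 2, -12, 22, -32, 42
Next term = -52

Next term = -52


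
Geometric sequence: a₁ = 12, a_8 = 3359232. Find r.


r^(n-1) = aₙ/a₁
r^7 = 3359232/12 = 279936
r = 279936^(1/7)
= 6

r = 6


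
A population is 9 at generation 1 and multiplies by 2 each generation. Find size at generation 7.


aₙ = a₁·r^(n-1)
= 9×2^6
= 9×64
= 576

a_7 = 576


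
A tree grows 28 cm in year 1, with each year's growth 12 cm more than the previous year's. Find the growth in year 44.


aₙ = a₁ + (n-1)d
= 28 + (44-1)×12
= 28 + 516
= 544

a_44 = 544


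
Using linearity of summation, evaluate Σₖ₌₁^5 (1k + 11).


Σ(1k+11) = 1·Σk + 11·n
= 1·15 + 11·5
= 15 + 55 = 70

Σ = 70


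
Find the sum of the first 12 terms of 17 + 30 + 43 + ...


aₙ = 17 + (12-1)×13 = 160
Sₙ = n(a₁+aₙ)/2 = 12×(17+160)/2
= 12×177/2 = 1062

S_12 = 1062


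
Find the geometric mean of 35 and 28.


GM = √(35×28) = √980 = 31.305

GM = 31.305


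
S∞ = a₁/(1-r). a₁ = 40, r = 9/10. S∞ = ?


S∞ = a₁/(1-r) = 40/(1 - 9/10)
= 40/(1/10)
= 400

S∞ = 400


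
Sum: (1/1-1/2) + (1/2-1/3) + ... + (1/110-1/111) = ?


Telescoping: adjacent terms cancel.
= 1/1 - 1/111
= 1 - 1/111 = 110/111

Sum = 110/111


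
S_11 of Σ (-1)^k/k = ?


S = -1 + 1/2 - 1/3 + 1/4 - 1/5 + 1/6 - 1/7 + 1/8 ± ...
= -0.7365
(Full series converges to -ln(2) ≈ -0.6931)

S_11 = -0.7365


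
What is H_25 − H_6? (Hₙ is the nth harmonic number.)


Σₖ₌7^25 1/k = 1/7 + 1/8 + 1/9 + ... + 1/25
= 12189421207/8923714800
≈ 1.366

Sum = 12189421207/8923714800 ≈ 1.366


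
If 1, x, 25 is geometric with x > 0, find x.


GM = √(1×25) = √25 = 5

GM = 5


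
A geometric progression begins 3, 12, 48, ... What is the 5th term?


aₙ = a₁·r^(n-1)
= 3×4^4
= 3×256
= 768

a_5 = 768


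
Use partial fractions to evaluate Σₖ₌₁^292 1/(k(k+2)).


1/(k(k+2)) = (1/2)·(1/k - 1/(k+2)) (partial fractions)
Telescoping: Σ = (1/2)·(1 + 1/2 - 1/293 - 1/294) = 64313/86142

Sum = 64313/86142


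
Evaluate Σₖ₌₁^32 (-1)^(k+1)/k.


S = 1 - 1/2 + 1/3 - 1/4 + 1/5 - 1/6 + 1/7 - 1/8 ± ...
= 0.6778
(Full series converges to +ln(2) ≈ +0.6931)

S_32 = 0.6778


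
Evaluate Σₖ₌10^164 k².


Σₖ₌10^164 k² = Σₖ₌₁^164 k² − Σₖ₌₁^9 k²
= 164·165·329/6 − 9·10·19/6
= 1483790 − 285 = 1483505

Σk² = 1483505


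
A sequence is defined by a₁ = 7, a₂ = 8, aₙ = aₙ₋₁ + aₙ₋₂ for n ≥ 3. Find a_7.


Computing iteratively: 7, 8, 15, 23, 38, 61, 99
a_7 = 99

a_7 = 99


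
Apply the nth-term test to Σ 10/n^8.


lim(n→∞) 10/n^8 = 0
lim aₙ = 0 → nth-term test is INCONCLUSIVE
(Need other tests; this is actually a convergent p-series with p=8 > 1)

Inconclusive (lim aₙ = 0; need another test)


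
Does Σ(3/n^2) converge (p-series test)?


p-series test: Σ c/n^p converges if p > 1, diverges if p ≤ 1 (constant c > 0 doesn't affect convergence).
p = 2
2 > 1 → CONVERGES

Converges (p = 2 > 1)


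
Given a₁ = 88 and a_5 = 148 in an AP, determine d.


d = (aₙ - a₁)/(n-1)
= (148 - 88)/(5-1)
= 60/4 = 15

d = 15


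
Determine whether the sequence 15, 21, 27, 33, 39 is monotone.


Differences: 6, 6, 6, 6
All differences > 0 → strictly INCREASING

Monotonically increasing


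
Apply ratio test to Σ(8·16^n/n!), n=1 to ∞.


aₙ = 8·16^n/n!
a_{n+1}/aₙ = 16^(n+1)/(n+1)! × n!/16^n  (constant 8 cancels)
= 16/(n+1)
L = lim(n→∞) 16/(n+1) = 0
L < 1 → series CONVERGES

Converges (ratio test: L = 0 < 1)


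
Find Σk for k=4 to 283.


Σₖ₌4^283 k = Σₖ₌₁^283 k − Σₖ₌₁^3 k
= 283·284/2 − 3·4/2
= 40186 − 6 = 40180

Σk = 40180


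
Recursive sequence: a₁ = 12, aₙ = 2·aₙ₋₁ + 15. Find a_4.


Computing step by step:
a_1 = 12
a_2 = 39
a_3 = 93
a_4 = 201


a_4 = 201


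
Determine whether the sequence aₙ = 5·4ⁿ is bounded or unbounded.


aₙ = 5·4ⁿ → as n→∞, aₙ→∞ (since base 4 > 1)
No finite upper bound exists
The sequence is UNBOUNDED

Unbounded (aₙ → ∞ as n → ∞)


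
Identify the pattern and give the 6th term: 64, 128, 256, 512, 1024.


Pattern: powers of 2: 2ⁿ
Terms: 64, 128, 256, 512, 1024
Next term = 2048

Next term = 2048


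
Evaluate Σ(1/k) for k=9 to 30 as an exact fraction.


Σₖ₌9^30 1/k = 1/9 + 1/10 + 1/11 + ... + 1/30
= 2974550125537/2329089562800
≈ 1.2771

Sum = 2974550125537/2329089562800 ≈ 1.2771


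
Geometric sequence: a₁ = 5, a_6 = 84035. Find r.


r^(n-1) = aₙ/a₁
r^5 = 84035/5 = 16807
r = 16807^(1/5)
= 7

r = 7


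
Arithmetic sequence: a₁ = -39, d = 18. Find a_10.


aₙ = a₁ + (n-1)d
= -39 + (10-1)×18
= -39 + 162
= 123

a_10 = 123


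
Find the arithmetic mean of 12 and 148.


AM = (12 + 148)/2 = 160/2 = 80

AM = 80


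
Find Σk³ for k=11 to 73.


Σₖ₌11^73 k³ = [73·74/2]² − [10·11/2]²
= 7295401 − 3025 = 7292376

Σk³ = 7292376


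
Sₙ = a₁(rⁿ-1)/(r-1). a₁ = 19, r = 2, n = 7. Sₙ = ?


Sₙ = 19×(2^7 - 1)/(2 - 1)
= 19×(128 - 1)/1
= 19×127/1
= 2413

S_7 = 2413


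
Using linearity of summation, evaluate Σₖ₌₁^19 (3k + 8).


Σ(3k+8) = 3·Σk + 8·n
= 3·190 + 8·19
= 570 + 152 = 722

Σ = 722


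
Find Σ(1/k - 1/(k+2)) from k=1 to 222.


Telescoping with gap 2: two head and two tail terms survive.
= (1 + 1/2) - (1/223 + 1/224)
= 3/2 - 1/223 - 1/224 = 74481/49952

Sum = 74481/49952


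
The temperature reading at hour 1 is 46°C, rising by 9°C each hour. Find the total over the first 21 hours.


aₙ = 46 + (21-1)×9 = 226
Sₙ = n(a₁+aₙ)/2 = 21×(46+226)/2
= 21×272/2 = 2856

S_21 = 2856


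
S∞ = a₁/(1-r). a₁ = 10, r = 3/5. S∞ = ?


S∞ = a₁/(1-r) = 10/(1 - 3/5)
= 10/(2/5)
= 25

S∞ = 25


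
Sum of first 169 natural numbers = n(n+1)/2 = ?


n(n+1)/2 = 169×170/2 = 28730/2 = 14365

Σk = 14365


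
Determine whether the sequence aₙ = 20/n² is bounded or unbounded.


a₁ = 20, a₂ = 20/4, a₃ = 20/9, ...
0 < aₙ ≤ 20 for all n ≥ 1
The sequence IS bounded

Bounded (0 < aₙ ≤ 20)


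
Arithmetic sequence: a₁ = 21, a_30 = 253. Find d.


d = (aₙ - a₁)/(n-1)
= (253 - 21)/(30-1)
= 232/29 = 8

d = 8


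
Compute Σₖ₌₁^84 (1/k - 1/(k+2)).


Telescoping with gap 2: two head and two tail terms survive.
= (1 + 1/2) - (1/85 + 1/86)
= 3/2 - 1/85 - 1/86 = 5397/3655

Sum = 5397/3655


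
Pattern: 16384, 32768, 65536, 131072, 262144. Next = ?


Pattern: powers of 2: 2ⁿ
Terms: 16384, 32768, 65536, 131072, 262144
Next term = 524288

Next term = 524288


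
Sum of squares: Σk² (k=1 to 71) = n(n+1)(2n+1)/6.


n = 71
n(n+1)(2n+1)/6 = 71×72×143/6
= 731016/6 = 121836

Σk² = 121836


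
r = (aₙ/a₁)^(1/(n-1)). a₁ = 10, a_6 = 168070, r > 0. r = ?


r^(n-1) = aₙ/a₁
r^5 = 168070/10 = 16807
r = 16807^(1/5)
= 7

r = 7


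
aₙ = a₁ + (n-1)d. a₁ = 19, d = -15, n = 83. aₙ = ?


aₙ = a₁ + (n-1)d
= 19 + (83-1)×-15
= 19 - 1230
= -1211

a_83 = -1211


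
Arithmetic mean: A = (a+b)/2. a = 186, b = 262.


AM = (186 + 262)/2 = 448/2 = 224

AM = 224


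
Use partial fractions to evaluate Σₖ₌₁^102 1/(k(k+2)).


1/(k(k+2)) = (1/2)·(1/k - 1/(k+2)) (partial fractions)
Telescoping: Σ = (1/2)·(1 + 1/2 - 1/103 - 1/104) = 15861/21424

Sum = 15861/21424


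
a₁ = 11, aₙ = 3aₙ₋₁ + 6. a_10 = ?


Computing step by step:
a_1 = 11
a_2 = 39
a_3 = 123
a_4 = 375
a_5 = 1131
a_6 = 3399
a_7 = 10203
a_8 = 30615
a_9 = 91851
a_10 = 275559


a_10 = 275559


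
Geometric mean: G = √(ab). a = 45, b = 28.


GM = √(45×28) = √1260 = 35.4965

GM = 35.4965


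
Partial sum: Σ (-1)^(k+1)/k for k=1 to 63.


S = 1 - 1/2 + 1/3 - 1/4 + 1/5 - 1/6 + 1/7 - 1/8 ± ...
= 0.701
(Full series converges to +ln(2) ≈ +0.6931)

S_63 = 0.701


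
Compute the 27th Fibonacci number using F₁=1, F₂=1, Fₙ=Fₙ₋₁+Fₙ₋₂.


Fibonacci sequence: 1, 1, 2, 3, 5, 8, 13, 21, 34, 55, 89, ...
F(27) = 196418

F(27) = 196418


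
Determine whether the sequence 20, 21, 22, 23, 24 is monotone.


Differences: 1, 1, 1, 1
All differences > 0 → strictly INCREASING

Monotonically increasing


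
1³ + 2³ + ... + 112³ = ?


n(n+1)/2 = 112×113/2 = 6328
Σk³ = 6328² = 40043584

Σk³ = 40043584


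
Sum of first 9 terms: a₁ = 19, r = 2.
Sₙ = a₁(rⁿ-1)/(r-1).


Sₙ = 19×(2^9 - 1)/(2 - 1)
= 19×(512 - 1)/1
= 19×511/1
= 9709

S_9 = 9709


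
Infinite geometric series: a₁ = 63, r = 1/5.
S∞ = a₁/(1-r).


S∞ = a₁/(1-r) = 63/(1 - 1/5)
= 63/(4/5)
= 315/4

S∞ = 315/4


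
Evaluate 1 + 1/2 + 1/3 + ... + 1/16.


H_16 = 1/1 + 1/2 + 1/3 + ... + 1/16
= 2436559/720720
≈ 3.3807

H_16 = 2436559/720720 ≈ 3.3807


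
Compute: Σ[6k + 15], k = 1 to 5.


Σ(6k+15) = 6·Σk + 15·n
= 6·15 + 15·5
= 90 + 75 = 165

Σ = 165


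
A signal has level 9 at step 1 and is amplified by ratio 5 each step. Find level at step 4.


aₙ = a₁·r^(n-1)
= 9×5^3
= 9×125
= 1125

a_4 = 1125


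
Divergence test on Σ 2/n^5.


lim(n→∞) 2/n^5 = 0
lim aₙ = 0 → nth-term test is INCONCLUSIVE
(Need other tests; this is actually a convergent p-series with p=5 > 1)

Inconclusive (lim aₙ = 0; need another test)


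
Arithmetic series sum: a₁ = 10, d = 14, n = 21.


aₙ = 10 + (21-1)×14 = 290
Sₙ = n(a₁+aₙ)/2 = 21×(10+290)/2
= 21×300/2 = 3150

S_21 = 3150


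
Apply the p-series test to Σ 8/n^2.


p-series test: Σ c/n^p converges if p > 1, diverges if p ≤ 1 (constant c > 0 doesn't affect convergence).
p = 2
2 > 1 → CONVERGES

Converges (p = 2 > 1)


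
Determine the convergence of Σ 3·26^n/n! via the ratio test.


aₙ = 3·26^n/n!
a_{n+1}/aₙ = 26^(n+1)/(n+1)! × n!/26^n  (constant 3 cancels)
= 26/(n+1)
L = lim(n→∞) 26/(n+1) = 0
L < 1 → series CONVERGES

Converges (ratio test: L = 0 < 1)


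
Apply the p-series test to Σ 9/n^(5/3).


p-series test: Σ c/n^p converges if p > 1, diverges if p ≤ 1 (constant c > 0 doesn't affect convergence).
p = 5/3
5/3 > 1 → CONVERGES

Converges (p = 5/3 > 1)


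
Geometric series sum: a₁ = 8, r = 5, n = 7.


Sₙ = 8×(5^7 - 1)/(5 - 1)
= 8×(78125 - 1)/4
= 8×78124/4
= 156248

S_7 = 156248


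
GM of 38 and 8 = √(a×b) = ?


GM = √(38×8) = √304 = 17.4356

GM = 17.4356


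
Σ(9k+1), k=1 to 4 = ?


Σ(9k+1) = 9·Σk + 1·n
= 9·10 + 1·4
= 90 + 4 = 94

Σ = 94


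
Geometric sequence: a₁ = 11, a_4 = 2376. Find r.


r^(n-1) = aₙ/a₁
r^3 = 2376/11 = 216
r = 216^(1/3)
= 6

r = 6


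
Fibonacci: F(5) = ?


Fibonacci sequence: 1, 1, 2, 3, 5
F(5) = 5

F(5) = 5


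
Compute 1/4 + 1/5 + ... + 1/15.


Σₖ₌4^15 1/k = 1/4 + 1/5 + 1/6 + ... + 1/15
= 535097/360360
≈ 1.4849

Sum = 535097/360360 ≈ 1.4849


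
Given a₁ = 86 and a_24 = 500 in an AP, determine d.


d = (aₙ - a₁)/(n-1)
= (500 - 86)/(24-1)
= 414/23 = 18

d = 18


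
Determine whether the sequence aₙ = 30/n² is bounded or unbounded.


a₁ = 30, a₂ = 30/4, a₃ = 30/9, ...
0 < aₙ ≤ 30 for all n ≥ 1
The sequence IS bounded

Bounded (0 < aₙ ≤ 30)


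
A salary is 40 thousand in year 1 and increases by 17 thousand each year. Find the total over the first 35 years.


aₙ = 40 + (35-1)×17 = 618
Sₙ = n(a₁+aₙ)/2 = 35×(40+618)/2
= 35×658/2 = 11515

S_35 = 11515


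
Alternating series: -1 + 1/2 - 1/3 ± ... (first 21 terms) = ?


S = -1 + 1/2 - 1/3 + 1/4 - 1/5 + 1/6 - 1/7 + 1/8 ± ...
= -0.7164
(Full series converges to -ln(2) ≈ -0.6931)

S_21 = -0.7164


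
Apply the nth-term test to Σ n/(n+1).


lim(n→∞) n/(n+1) = 1/1 = 1  (divide numerator and denominator by n)
lim aₙ = 1 ≠ 0 → series DIVERGES

Diverges (lim aₙ = 1 ≠ 0)


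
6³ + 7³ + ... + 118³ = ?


Σₖ₌6^118 k³ = [118·119/2]² − [5·6/2]²
= 49294441 − 225 = 49294216

Σk³ = 49294216


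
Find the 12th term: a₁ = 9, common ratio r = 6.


aₙ = a₁·r^(n-1)
= 9×6^11
= 9×362797056
= 3265173504

a_12 = 3265173504


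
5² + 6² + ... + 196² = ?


Σₖ₌5^196 k² = Σₖ₌₁^196 k² − Σₖ₌₁^4 k²
= 196·197·393/6 − 4·5·9/6
= 2529086 − 30 = 2529056

Σk² = 2529056


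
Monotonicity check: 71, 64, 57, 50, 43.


Differences: -7, -7, -7, -7
All differences < 0 → strictly DECREASING

Monotonically decreasing


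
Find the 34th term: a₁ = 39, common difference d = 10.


aₙ = a₁ + (n-1)d
= 39 + (34-1)×10
= 39 + 330
= 369

a_34 = 369


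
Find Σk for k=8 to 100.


Σₖ₌8^100 k = Σₖ₌₁^100 k − Σₖ₌₁^7 k
= 100·101/2 − 7·8/2
= 5050 − 28 = 5022

Σk = 5022


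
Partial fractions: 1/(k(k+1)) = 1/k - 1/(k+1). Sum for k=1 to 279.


1/(k(k+1)) = 1/k - 1/(k+1) (partial fractions)
Telescoping: Σ = 1 - 1/280 = 279/280

Sum = 279/280


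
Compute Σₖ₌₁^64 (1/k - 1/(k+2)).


Telescoping with gap 2: two head and two tail terms survive.
= (1 + 1/2) - (1/65 + 1/66)
= 3/2 - 1/65 - 1/66 = 3152/2145

Sum = 3152/2145


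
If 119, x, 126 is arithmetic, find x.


AM = (119 + 126)/2 = 245/2 = 122.5

AM = 122.5


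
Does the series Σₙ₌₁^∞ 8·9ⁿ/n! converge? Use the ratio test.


aₙ = 8·9^n/n!
a_{n+1}/aₙ = 9^(n+1)/(n+1)! × n!/9^n  (constant 8 cancels)
= 9/(n+1)
L = lim(n→∞) 9/(n+1) = 0
L < 1 → series CONVERGES

Converges (ratio test: L = 0 < 1)


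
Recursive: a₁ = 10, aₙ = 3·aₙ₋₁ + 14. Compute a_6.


Computing step by step:
a_1 = 10
a_2 = 44
a_3 = 146
a_4 = 452
a_5 = 1370
a_6 = 4124


a_6 = 4124


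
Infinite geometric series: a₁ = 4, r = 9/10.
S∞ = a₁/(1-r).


S∞ = a₁/(1-r) = 4/(1 - 9/10)
= 4/(1/10)
= 40

S∞ = 40


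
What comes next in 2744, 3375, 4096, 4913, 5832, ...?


Pattern: perfect cubes: n³
Terms: 2744, 3375, 4096, 4913, 5832
Next term = 6859

Next term = 6859


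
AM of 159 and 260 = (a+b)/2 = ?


AM = (159 + 260)/2 = 419/2 = 209.5

AM = 209.5


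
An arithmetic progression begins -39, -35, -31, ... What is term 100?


aₙ = a₁ + (n-1)d
= -39 + (100-1)×4
= -39 + 396
= 357

a_100 = 357


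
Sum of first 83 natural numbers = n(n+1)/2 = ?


n(n+1)/2 = 83×84/2 = 6972/2 = 3486

Σk = 3486


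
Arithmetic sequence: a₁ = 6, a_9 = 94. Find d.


d = (aₙ - a₁)/(n-1)
= (94 - 6)/(9-1)
= 88/8 = 11

d = 11


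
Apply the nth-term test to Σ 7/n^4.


lim(n→∞) 7/n^4 = 0
lim aₙ = 0 → nth-term test is INCONCLUSIVE
(Need other tests; this is actually a convergent p-series with p=4 > 1)

Inconclusive (lim aₙ = 0; need another test)


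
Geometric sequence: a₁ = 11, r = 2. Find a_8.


aₙ = a₁·r^(n-1)
= 11×2^7
= 11×128
= 1408

a_8 = 1408


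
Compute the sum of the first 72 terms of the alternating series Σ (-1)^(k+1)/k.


S = 1 - 1/2 + 1/3 - 1/4 + 1/5 - 1/6 + 1/7 - 1/8 ± ...
= 0.6863
(Full series converges to +ln(2) ≈ +0.6931)

S_72 = 0.6863


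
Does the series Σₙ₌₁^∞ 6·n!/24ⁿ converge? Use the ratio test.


aₙ = 6·n!/24^n
a_{n+1}/aₙ = (n+1)!/24^(n+1) × 24^n/n!  (constant 6 cancels)
= (n+1)/24
L = lim(n→∞) (n+1)/24 = ∞
L > 1 → series DIVERGES

Diverges (ratio test: L = ∞ > 1)


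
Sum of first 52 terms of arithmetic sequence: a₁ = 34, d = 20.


aₙ = 34 + (52-1)×20 = 1054
Sₙ = n(a₁+aₙ)/2 = 52×(34+1054)/2
= 52×1088/2 = 28288

S_52 = 28288


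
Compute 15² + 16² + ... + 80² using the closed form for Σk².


Σₖ₌15^80 k² = Σₖ₌₁^80 k² − Σₖ₌₁^14 k²
= 80·81·161/6 − 14·15·29/6
= 173880 − 1015 = 172865

Σk² = 172865


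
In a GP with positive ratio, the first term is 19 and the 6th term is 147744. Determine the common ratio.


r^(n-1) = aₙ/a₁
r^5 = 147744/19 = 7776
r = 7776^(1/5)
= 6

r = 6


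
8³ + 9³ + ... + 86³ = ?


Σₖ₌8^86 k³ = [86·87/2]² − [7·8/2]²
= 13995081 − 784 = 13994297

Σk³ = 13994297


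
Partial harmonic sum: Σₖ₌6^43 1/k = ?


Σₖ₌6^43 1/k = 1/6 + 1/7 + 1/8 + ... + 1/43
= 252819946339770257/122332313750680800
≈ 2.0667

Sum = 252819946339770257/122332313750680800 ≈ 2.0667


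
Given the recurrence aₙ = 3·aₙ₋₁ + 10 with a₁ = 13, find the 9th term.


Computing step by step:
a_1 = 13
a_2 = 49
a_3 = 157
a_4 = 481
a_5 = 1453
a_6 = 4369
a_7 = 13117
a_8 = 39361
a_9 = 118093


a_9 = 118093


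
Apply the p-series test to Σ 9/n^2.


p-series test: Σ c/n^p converges if p > 1, diverges if p ≤ 1 (constant c > 0 doesn't affect convergence).
p = 2
2 > 1 → CONVERGES

Converges (p = 2 > 1)


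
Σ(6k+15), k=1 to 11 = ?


Σ(6k+15) = 6·Σk + 15·n
= 6·66 + 15·11
= 396 + 165 = 561

Σ = 561


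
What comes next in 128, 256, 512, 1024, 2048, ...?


Pattern: powers of 2: 2ⁿ
Terms: 128, 256, 512, 1024, 2048
Next term = 4096

Next term = 4096


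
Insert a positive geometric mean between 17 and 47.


GM = √(17×47) = √799 = 28.2666

GM = 28.2666


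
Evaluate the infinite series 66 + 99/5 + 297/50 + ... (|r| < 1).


S∞ = a₁/(1-r) = 66/(1 - 3/10)
= 66/(7/10)
= 660/7

S∞ = 660/7


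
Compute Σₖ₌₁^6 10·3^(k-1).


Sₙ = 10×(3^6 - 1)/(3 - 1)
= 10×(729 - 1)/2
= 10×728/2
= 3640

S_6 = 3640


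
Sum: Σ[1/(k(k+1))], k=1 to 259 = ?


1/(k(k+1)) = 1/k - 1/(k+1) (partial fractions)
Telescoping: Σ = 1 - 1/260 = 259/260

Sum = 259/260


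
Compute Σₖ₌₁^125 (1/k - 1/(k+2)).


Telescoping with gap 2: two head and two tail terms survive.
= (1 + 1/2) - (1/126 + 1/127)
= 3/2 - 1/126 - 1/127 = 11875/8001

Sum = 11875/8001


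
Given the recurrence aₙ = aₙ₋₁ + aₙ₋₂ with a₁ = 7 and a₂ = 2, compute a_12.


Computing iteratively: 7, 2, 9, 11, 20, 31, 51, 82, 133, 215, 348, 563
a_12 = 563

a_12 = 563


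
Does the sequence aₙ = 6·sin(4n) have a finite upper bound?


For all n, -1 ≤ sin(4n) ≤ 1, so -6 ≤ 6·sin(4n) ≤ 6
Lower bound: -6, Upper bound: 6
The sequence IS bounded

Bounded (-6 ≤ aₙ ≤ 6)


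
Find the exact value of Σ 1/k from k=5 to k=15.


Σₖ₌5^15 1/k = 1/5 + 1/6 + 1/7 + ... + 1/15
= 445007/360360
≈ 1.2349

Sum = 445007/360360 ≈ 1.2349


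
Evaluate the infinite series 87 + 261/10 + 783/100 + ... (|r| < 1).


S∞ = a₁/(1-r) = 87/(1 - 3/10)
= 87/(7/10)
= 870/7

S∞ = 870/7


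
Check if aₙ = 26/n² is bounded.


a₁ = 26, a₂ = 26/4, a₃ = 26/9, ...
0 < aₙ ≤ 26 for all n ≥ 1
The sequence IS bounded

Bounded (0 < aₙ ≤ 26)


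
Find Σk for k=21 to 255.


Σₖ₌21^255 k = Σₖ₌₁^255 k − Σₖ₌₁^20 k
= 255·256/2 − 20·21/2
= 32640 − 210 = 32430

Σk = 32430


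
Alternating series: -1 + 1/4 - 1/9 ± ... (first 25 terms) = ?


S = -1 + 1/4 - 1/9 + 1/16 - 1/25 + 1/36 - 1/49 + 1/64 ± ...
= -0.8232
(Full series converges to -π²/12 ≈ -0.8225)

S_25 = -0.8232


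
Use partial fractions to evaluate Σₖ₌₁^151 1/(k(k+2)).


1/(k(k+2)) = (1/2)·(1/k - 1/(k+2)) (partial fractions)
Telescoping: Σ = (1/2)·(1 + 1/2 - 1/152 - 1/153) = 34579/46512

Sum = 34579/46512


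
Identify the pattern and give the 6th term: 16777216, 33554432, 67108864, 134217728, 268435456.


Pattern: powers of 2: 2ⁿ
Terms: 16777216, 33554432, 67108864, 134217728, 268435456
Next term = 536870912

Next term = 536870912


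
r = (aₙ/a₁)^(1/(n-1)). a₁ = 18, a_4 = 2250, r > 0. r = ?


r^(n-1) = aₙ/a₁
r^3 = 2250/18 = 125
r = 125^(1/3)
= 5

r = 5


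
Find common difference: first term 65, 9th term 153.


d = (aₙ - a₁)/(n-1)
= (153 - 65)/(9-1)
= 88/8 = 11

d = 11


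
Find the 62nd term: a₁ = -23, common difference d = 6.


aₙ = a₁ + (n-1)d
= -23 + (62-1)×6
= -23 + 366
= 343

a_62 = 343


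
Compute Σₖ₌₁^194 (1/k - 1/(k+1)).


Telescoping: adjacent terms cancel.
= 1/1 - 1/195
= 1 - 1/195 = 194/195

Sum = 194/195


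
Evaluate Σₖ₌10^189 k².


Σₖ₌10^189 k² = Σₖ₌₁^189 k² − Σₖ₌₁^9 k²
= 189·190·379/6 − 9·10·19/6
= 2268315 − 285 = 2268030

Σk² = 2268030


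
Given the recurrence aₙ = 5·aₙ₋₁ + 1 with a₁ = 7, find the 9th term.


Computing step by step:
a_1 = 7
a_2 = 36
a_3 = 181
a_4 = 906
a_5 = 4531
a_6 = 22656
a_7 = 113281
a_8 = 566406
a_9 = 2832031


a_9 = 2832031


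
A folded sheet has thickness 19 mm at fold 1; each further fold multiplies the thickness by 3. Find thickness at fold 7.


aₙ = a₁·r^(n-1)
= 19×3^6
= 19×729
= 13851

a_7 = 13851


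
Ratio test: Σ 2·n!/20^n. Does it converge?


aₙ = 2·n!/20^n
a_{n+1}/aₙ = (n+1)!/20^(n+1) × 20^n/n!  (constant 2 cancels)
= (n+1)/20
L = lim(n→∞) (n+1)/20 = ∞
L > 1 → series DIVERGES

Diverges (ratio test: L = ∞ > 1)


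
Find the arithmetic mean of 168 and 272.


AM = (168 + 272)/2 = 440/2 = 220

AM = 220


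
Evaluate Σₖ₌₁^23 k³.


n(n+1)/2 = 23×24/2 = 276
Σk³ = 276² = 76176

Σk³ = 76176


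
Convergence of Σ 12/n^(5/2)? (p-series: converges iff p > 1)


p-series test: Σ c/n^p converges if p > 1, diverges if p ≤ 1 (constant c > 0 doesn't affect convergence).
p = 5/2
5/2 > 1 → CONVERGES

Converges (p = 5/2 > 1)


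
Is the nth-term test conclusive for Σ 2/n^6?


lim(n→∞) 2/n^6 = 0
lim aₙ = 0 → nth-term test is INCONCLUSIVE
(Need other tests; this is actually a convergent p-series with p=6 > 1)

Inconclusive (lim aₙ = 0; need another test)


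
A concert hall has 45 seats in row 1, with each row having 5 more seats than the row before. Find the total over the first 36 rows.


aₙ = 45 + (36-1)×5 = 220
Sₙ = n(a₁+aₙ)/2 = 36×(45+220)/2
= 36×265/2 = 4770

S_36 = 4770


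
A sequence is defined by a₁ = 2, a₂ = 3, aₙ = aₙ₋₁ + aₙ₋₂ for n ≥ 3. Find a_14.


Computing iteratively: 2, 3, 5, 8, 13, 21, 34, 55, 89, 144, 233, 377, ...
a_14 = 987

a_14 = 987


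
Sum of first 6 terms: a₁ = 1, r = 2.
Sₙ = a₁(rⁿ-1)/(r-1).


Sₙ = 1×(2^6 - 1)/(2 - 1)
= 1×(64 - 1)/1
= 1×63/1
= 63

S_6 = 63


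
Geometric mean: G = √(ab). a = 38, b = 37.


GM = √(38×37) = √1406 = 37.4967

GM = 37.4967


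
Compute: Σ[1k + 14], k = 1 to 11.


Σ(1k+14) = 1·Σk + 14·n
= 1·66 + 14·11
= 66 + 154 = 220

Σ = 220


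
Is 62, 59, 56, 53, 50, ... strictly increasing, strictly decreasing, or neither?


Differences: -3, -3, -3, -3
All differences < 0 → strictly DECREASING

Monotonically decreasing


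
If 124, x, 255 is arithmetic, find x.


AM = (124 + 255)/2 = 379/2 = 189.5

AM = 189.5


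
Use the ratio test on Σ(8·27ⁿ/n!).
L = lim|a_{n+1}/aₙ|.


aₙ = 8·27^n/n!
a_{n+1}/aₙ = 27^(n+1)/(n+1)! × n!/27^n  (constant 8 cancels)
= 27/(n+1)
L = lim(n→∞) 27/(n+1) = 0
L < 1 → series CONVERGES

Converges (ratio test: L = 0 < 1)


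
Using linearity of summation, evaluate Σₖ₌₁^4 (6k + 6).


Σ(6k+6) = 6·Σk + 6·n
= 6·10 + 6·4
= 60 + 24 = 84

Σ = 84


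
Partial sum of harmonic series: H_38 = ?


H_38 = 1/1 + 1/2 + 1/3 + ... + 1/38
= 2053580969474233/485721041551200
≈ 4.2279

H_38 = 2053580969474233/485721041551200 ≈ 4.2279


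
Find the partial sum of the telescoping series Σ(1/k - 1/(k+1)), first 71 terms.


Telescoping: adjacent terms cancel.
= 1/1 - 1/72
= 1 - 1/72 = 71/72

Sum = 71/72


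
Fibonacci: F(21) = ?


Fibonacci sequence: 1, 1, 2, 3, 5, 8, 13, 21, 34, 55, 89, ...
F(21) = 10946

F(21) = 10946


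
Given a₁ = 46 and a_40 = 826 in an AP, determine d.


d = (aₙ - a₁)/(n-1)
= (826 - 46)/(40-1)
= 780/39 = 20

d = 20


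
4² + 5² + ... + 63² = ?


Σₖ₌4^63 k² = Σₖ₌₁^63 k² − Σₖ₌₁^3 k²
= 63·64·127/6 − 3·4·7/6
= 85344 − 14 = 85330

Σk² = 85330


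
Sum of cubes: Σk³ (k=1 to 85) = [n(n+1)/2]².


n(n+1)/2 = 85×86/2 = 3655
Σk³ = 3655² = 13359025

Σk³ = 13359025


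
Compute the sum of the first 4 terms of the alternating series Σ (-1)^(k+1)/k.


S = 1 - 1/2 + 1/3 - 1/4
= 0.5833
(Full series converges to +ln(2) ≈ +0.6931)

S_4 = 0.5833


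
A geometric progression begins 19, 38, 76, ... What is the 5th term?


aₙ = a₁·r^(n-1)
= 19×2^4
= 19×16
= 304

a_5 = 304


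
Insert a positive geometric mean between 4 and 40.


GM = √(4×40) = √160 = 12.6491

GM = 12.6491


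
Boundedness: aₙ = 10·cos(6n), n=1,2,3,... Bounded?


For all n, -1 ≤ cos(6n) ≤ 1, so -10 ≤ 10·cos(6n) ≤ 10
Lower bound: -10, Upper bound: 10
The sequence IS bounded

Bounded (-10 ≤ aₙ ≤ 10)


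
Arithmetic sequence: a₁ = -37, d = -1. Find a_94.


aₙ = a₁ + (n-1)d
= -37 + (94-1)×-1
= -37 - 93
= -130

a_94 = -130


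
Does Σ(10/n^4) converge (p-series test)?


p-series test: Σ c/n^p converges if p > 1, diverges if p ≤ 1 (constant c > 0 doesn't affect convergence).
p = 4
4 > 1 → CONVERGES

Converges (p = 4 > 1)


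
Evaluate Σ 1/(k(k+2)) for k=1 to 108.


1/(k(k+2)) = (1/2)·(1/k - 1/(k+2)) (partial fractions)
Telescoping: Σ = (1/2)·(1 + 1/2 - 1/109 - 1/110) = 8883/11990

Sum = 8883/11990


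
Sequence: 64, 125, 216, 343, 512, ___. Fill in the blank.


Pattern: perfect cubes: n³
Terms: 64, 125, 216, 343, 512
Next term = 729

Next term = 729


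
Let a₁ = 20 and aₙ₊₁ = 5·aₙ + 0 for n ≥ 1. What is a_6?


Computing step by step:
a_1 = 20
a_2 = 100
a_3 = 500
a_4 = 2500
a_5 = 12500
a_6 = 62500


a_6 = 62500


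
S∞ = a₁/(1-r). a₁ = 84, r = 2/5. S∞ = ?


S∞ = a₁/(1-r) = 84/(1 - 2/5)
= 84/(3/5)
= 140

S∞ = 140


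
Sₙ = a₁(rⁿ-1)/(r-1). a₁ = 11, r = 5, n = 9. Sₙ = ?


Sₙ = 11×(5^9 - 1)/(5 - 1)
= 11×(1953125 - 1)/4
= 11×1953124/4
= 5371091

S_9 = 5371091


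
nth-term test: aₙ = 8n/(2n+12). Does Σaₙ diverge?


lim(n→∞) 8n/(2n+12) = 8/2 = 4  (divide numerator and denominator by n)
lim aₙ = 4 ≠ 0 → series DIVERGES

Diverges (lim aₙ = 4 ≠ 0)


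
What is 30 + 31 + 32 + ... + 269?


Σₖ₌30^269 k = Σₖ₌₁^269 k − Σₖ₌₁^29 k
= 269·270/2 − 29·30/2
= 36315 − 435 = 35880

Σk = 35880


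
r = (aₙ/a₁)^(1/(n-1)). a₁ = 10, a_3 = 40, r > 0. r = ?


r^(n-1) = aₙ/a₁
r^2 = 40/10 = 4
r = 4^(1/2)
= ±2; taking r > 0 gives r = 2

r = 2


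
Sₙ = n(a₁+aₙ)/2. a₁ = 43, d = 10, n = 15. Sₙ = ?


aₙ = 43 + (15-1)×10 = 183
Sₙ = n(a₁+aₙ)/2 = 15×(43+183)/2
= 15×226/2 = 1695

S_15 = 1695


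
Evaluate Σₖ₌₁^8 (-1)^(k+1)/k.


S = 1 - 1/2 + 1/3 - 1/4 + 1/5 - 1/6 + 1/7 - 1/8
= 0.6345
(Full series converges to +ln(2) ≈ +0.6931)

S_8 = 0.6345


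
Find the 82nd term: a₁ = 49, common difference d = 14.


aₙ = a₁ + (n-1)d
= 49 + (82-1)×14
= 49 + 1134
= 1183

a_82 = 1183


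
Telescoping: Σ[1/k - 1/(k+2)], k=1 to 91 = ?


Telescoping with gap 2: two head and two tail terms survive.
= (1 + 1/2) - (1/92 + 1/93)
= 3/2 - 1/92 - 1/93 = 12649/8556

Sum = 12649/8556


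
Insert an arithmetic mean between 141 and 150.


AM = (141 + 150)/2 = 291/2 = 145.5

AM = 145.5


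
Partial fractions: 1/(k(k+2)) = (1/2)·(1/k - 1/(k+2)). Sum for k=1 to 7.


1/(k(k+2)) = (1/2)·(1/k - 1/(k+2)) (partial fractions)
Telescoping: Σ = (1/2)·(1 + 1/2 - 1/8 - 1/9) = 91/144

Sum = 91/144


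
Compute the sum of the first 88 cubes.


n(n+1)/2 = 88×89/2 = 3916
Σk³ = 3916² = 15335056

Σk³ = 15335056


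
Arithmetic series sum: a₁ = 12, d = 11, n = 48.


aₙ = 12 + (48-1)×11 = 529
Sₙ = n(a₁+aₙ)/2 = 48×(12+529)/2
= 48×541/2 = 12984

S_48 = 12984


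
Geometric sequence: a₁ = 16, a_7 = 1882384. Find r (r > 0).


r^(n-1) = aₙ/a₁
r^6 = 1882384/16 = 117649
r = 117649^(1/6)
= ±7; taking r > 0 gives r = 7

r = 7


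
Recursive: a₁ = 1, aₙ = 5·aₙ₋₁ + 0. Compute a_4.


Computing step by step:
a_1 = 1
a_2 = 5
a_3 = 25
a_4 = 125


a_4 = 125


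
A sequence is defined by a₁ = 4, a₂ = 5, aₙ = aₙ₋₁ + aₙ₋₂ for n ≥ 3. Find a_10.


Computing iteratively: 4, 5, 9, 14, 23, 37, 60, 97, 157, 254
a_10 = 254

a_10 = 254


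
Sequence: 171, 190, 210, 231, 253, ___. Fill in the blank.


Pattern: triangular numbers: n(n+1)/2
Terms: 171, 190, 210, 231, 253
Next term = 276

Next term = 276


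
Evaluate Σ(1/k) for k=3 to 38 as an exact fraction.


Σₖ₌3^38 1/k = 1/3 + 1/4 + 1/5 + ... + 1/38
= 1324999407147433/485721041551200
≈ 2.7279

Sum = 1324999407147433/485721041551200 ≈ 2.7279


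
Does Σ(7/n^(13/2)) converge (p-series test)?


p-series test: Σ c/n^p converges if p > 1, diverges if p ≤ 1 (constant c > 0 doesn't affect convergence).
p = 13/2
13/2 > 1 → CONVERGES

Converges (p = 13/2 > 1)
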